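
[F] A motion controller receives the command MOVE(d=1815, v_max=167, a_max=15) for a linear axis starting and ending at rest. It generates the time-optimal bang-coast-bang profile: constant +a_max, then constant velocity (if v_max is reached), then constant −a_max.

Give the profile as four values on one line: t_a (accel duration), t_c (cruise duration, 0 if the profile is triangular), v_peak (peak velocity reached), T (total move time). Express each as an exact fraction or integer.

(v_max)²/a_max = 167²/15 = 27889/15
1815 < 27889/15 so t_c = 0
v_peak = √(1815·15) = √27225 = 165
t_a = 165/15 = 11; t_c = 0
T = 2·11 = 22

t_a=11 t_c=0 v_peak=165 T=22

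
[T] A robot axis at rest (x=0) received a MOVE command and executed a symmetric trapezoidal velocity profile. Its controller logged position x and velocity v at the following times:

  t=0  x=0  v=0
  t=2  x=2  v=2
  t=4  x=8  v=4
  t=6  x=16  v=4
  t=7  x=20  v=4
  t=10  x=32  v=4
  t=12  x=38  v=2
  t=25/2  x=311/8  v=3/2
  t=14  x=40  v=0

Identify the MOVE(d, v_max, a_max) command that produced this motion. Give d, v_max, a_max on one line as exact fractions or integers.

final state: t=14, x=40, v=0 → d = 40
a_max = (2−0)/(2−0) = 1
max v = 4 over t∈[4,10] → v_max = 4
check: 4·(4+6) = 40 ✓

d=40 v_max=4 a_max=1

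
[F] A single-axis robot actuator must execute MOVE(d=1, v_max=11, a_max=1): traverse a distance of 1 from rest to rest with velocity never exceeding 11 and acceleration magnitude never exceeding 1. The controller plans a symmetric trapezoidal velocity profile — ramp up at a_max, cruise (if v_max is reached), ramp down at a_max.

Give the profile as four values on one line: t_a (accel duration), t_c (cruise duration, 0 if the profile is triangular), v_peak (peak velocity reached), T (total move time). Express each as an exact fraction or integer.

t_a=1 t_c=0 v_peak=1 T=2

vₘ²/aₘ = 11²/1 = 121
1 < 121 → triangular
v_peak = √(1·1) = √1 = 1
t_a = 1/1 = 1; t_c = 0
T = 2·1 = 2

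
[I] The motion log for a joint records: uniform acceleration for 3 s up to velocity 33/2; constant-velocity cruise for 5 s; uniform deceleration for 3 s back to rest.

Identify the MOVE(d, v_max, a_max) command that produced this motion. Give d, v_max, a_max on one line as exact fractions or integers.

a_max = (33/2)/3 = 11/2
d_a = ½·33/2·3 = 99/4; d_c = 33/2·5 = 165/2
d = 2·99/4 + 165/2 = 132
t_c = 5 > 0 ⇒ limit active, v_max = 33/2

d=132 v_max=33/2 a_max=11/2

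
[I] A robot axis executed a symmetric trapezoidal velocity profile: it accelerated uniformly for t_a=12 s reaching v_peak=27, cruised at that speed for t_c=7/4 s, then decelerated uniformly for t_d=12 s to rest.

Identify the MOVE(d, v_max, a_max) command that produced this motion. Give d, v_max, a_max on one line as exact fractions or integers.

a_max = 27/12 = 9/4
d_a = ½·27·12 = 162; d_c = 27·7/4 = 189/4
d = 2·162 + 189/4 = 1485/4
t_c = 7/4 > 0 so v_max = 27

d=1485/4 v_max=27 a_max=9/4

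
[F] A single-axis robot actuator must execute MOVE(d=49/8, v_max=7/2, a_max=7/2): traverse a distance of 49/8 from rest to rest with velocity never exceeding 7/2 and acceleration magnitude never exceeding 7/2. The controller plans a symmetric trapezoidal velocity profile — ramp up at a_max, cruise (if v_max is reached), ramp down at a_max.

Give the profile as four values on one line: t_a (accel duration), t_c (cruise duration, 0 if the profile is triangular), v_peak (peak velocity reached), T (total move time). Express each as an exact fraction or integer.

t_a=1 t_c=3/4 v_peak=7/2 T=11/4

v_max²/a_max = (7/2)²/(7/2) = 7/2
49/8 ≥ 7/2 ⇒ cruise phase
t_a = (7/2)/(7/2) = 1; v_peak = 7/2
d_cruise = 49/8 − 7/2 = 21/8; t_c = (21/8)/(7/2) = 3/4
T = 2·1 + 3/4 = 11/4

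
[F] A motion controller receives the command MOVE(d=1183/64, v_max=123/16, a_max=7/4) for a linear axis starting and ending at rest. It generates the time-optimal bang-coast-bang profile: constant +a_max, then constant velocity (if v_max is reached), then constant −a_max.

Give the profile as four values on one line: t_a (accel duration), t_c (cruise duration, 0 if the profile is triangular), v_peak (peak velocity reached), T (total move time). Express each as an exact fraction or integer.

v_max²/a_max = (123/16)²/(7/4) = 15129/448
1183/64 < 15129/448 → triangular
v_peak = √(1183/64·7/4) = √(8281/256) = 91/16
t_a = (91/16)/(7/4) = 13/4; t_c = 0
T = 2·13/4 = 13/2

t_a=13/4 t_c=0 v_peak=91/16 T=13/2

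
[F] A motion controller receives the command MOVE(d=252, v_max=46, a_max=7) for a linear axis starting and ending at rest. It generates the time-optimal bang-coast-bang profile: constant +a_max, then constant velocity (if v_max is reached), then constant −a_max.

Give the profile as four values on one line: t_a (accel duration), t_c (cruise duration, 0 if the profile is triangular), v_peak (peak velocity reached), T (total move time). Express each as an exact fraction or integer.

v_max²/a_max = 46²/7 = 2116/7
252 < 2116/7 → triangular
v_peak = √(252·7) = √1764 = 42
t_a = 42/7 = 6; t_c = 0
T = 2·6 = 12

t_a=6 t_c=0 v_peak=42 T=12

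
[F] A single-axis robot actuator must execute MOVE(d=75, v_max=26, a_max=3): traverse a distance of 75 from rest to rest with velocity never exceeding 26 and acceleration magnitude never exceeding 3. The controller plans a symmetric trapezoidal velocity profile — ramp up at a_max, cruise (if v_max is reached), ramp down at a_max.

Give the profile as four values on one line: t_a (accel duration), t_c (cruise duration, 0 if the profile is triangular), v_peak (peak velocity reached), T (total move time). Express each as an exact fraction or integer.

vₘ²/aₘ = 26²/3 = 676/3
75 < 676/3 so t_c = 0
v_peak = √(75·3) = √225 = 15
t_a = 15/3 = 5; t_c = 0
T = 2·5 = 10

t_a=5 t_c=0 v_peak=15 T=10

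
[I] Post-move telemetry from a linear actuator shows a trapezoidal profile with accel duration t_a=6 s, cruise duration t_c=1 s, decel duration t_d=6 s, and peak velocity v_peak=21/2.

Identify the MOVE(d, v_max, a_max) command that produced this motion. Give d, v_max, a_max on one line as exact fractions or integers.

a_max = (21/2)/6 = 7/4
d_a = ½·21/2·6 = 63/2; d_c = 21/2·1 = 21/2
d = 2·63/2 + 21/2 = 147/2
t_c = 1 > 0 ⇒ limit active, v_max = 21/2

d=147/2 v_max=21/2 a_max=7/4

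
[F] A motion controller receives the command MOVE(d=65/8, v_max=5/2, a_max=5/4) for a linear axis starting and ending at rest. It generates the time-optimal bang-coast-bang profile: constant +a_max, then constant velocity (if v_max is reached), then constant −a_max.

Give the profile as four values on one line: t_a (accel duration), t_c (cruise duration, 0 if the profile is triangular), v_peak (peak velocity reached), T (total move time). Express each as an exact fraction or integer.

(v_max)²/a_max = (5/2)²/(5/4) = 5
65/8 ≥ 5 → trapezoidal
t_a = (5/2)/(5/4) = 2; v_peak = 5/2
d_cruise = 65/8 − 5 = 25/8; t_c = (25/8)/(5/2) = 5/4
T = 2·2 + 5/4 = 21/4

t_a=2 t_c=5/4 v_peak=5/2 T=21/4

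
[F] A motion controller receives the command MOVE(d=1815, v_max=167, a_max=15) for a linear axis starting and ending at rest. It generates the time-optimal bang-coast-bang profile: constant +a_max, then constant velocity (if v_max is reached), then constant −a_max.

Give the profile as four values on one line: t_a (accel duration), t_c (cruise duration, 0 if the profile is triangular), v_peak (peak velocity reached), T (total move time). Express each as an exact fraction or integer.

v_max²/a_max = 167²/15 = 27889/15
1815 < 27889/15 so t_c = 0
v_peak = √(1815·15) = √27225 = 165
t_a = 165/15 = 11; t_c = 0
T = 2·11 = 22

t_a=11 t_c=0 v_peak=165 T=22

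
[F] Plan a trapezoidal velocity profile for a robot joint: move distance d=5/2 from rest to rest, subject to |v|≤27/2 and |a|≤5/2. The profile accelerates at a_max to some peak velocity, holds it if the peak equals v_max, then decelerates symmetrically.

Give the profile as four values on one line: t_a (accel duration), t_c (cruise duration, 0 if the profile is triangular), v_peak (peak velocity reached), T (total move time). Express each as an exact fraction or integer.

t_a=1 t_c=0 v_peak=5/2 T=2

v_max²/a_max = (27/2)²/(5/2) = 729/10
5/2 < 729/10 → triangular
v_peak = √(5/2·5/2) = √(25/4) = 5/2
t_a = (5/2)/(5/2) = 1; t_c = 0
T = 2·1 = 2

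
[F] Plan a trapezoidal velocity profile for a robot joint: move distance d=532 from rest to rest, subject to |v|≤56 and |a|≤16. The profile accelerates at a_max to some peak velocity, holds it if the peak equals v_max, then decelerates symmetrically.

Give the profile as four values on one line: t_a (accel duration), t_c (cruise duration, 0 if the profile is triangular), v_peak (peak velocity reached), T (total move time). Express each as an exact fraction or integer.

t_a=7/2 t_c=6 v_peak=56 T=13

v_max²/a_max = 56²/16 = 196
532 ≥ 196 → trapezoidal
t_a = 56/16 = 7/2; v_peak = 56
d_cruise = 532 − 196 = 336; t_c = 336/56 = 6
T = 2·7/2 + 6 = 13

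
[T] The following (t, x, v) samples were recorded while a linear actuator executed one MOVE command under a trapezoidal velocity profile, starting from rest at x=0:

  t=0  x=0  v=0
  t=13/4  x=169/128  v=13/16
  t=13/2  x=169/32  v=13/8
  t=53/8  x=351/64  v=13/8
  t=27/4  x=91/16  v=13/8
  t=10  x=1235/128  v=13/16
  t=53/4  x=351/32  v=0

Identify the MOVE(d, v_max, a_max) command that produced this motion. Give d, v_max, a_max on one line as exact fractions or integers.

d=351/32 v_max=13/8 a_max=1/4

final state: t=53/4, x=351/32, v=0 → d = 351/32
a_max = (13/16−0)/(13/4−0) = 1/4
max v = 13/8 over t∈[13/2,27/4] → v_max = 13/8
check: 13/8·(13/2+1/4) = 351/32 ✓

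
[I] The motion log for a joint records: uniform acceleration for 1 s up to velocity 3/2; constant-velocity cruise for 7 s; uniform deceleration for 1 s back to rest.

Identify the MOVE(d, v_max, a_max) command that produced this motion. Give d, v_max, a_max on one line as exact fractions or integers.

a_max = (3/2)/1 = 3/2
d_a = ½·3/2·1 = 3/4; d_c = 3/2·7 = 21/2
d = 2·3/4 + 21/2 = 12
t_c = 7 > 0 ⇒ limit active, v_max = 3/2

d=12 v_max=3/2 a_max=3/2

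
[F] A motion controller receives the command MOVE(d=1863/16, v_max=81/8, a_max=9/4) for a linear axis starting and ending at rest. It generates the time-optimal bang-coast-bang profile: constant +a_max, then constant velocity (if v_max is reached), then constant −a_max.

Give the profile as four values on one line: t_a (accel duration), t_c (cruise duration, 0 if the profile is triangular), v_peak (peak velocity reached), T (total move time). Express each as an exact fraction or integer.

(v_max)²/a_max = (81/8)²/(9/4) = 729/16
1863/16 ≥ 729/16 ⇒ cruise phase
t_a = (81/8)/(9/4) = 9/2; v_peak = 81/8
d_cruise = 1863/16 − 729/16 = 567/8; t_c = (567/8)/(81/8) = 7
T = 2·9/2 + 7 = 16

t_a=9/2 t_c=7 v_peak=81/8 T=16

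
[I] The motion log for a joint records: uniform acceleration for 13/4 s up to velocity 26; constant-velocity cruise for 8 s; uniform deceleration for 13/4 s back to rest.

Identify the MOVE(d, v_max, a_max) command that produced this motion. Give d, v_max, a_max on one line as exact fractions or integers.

a_max = 26/(13/4) = 8
d_a = ½·26·13/4 = 169/4; d_c = 26·8 = 208
d = 2·169/4 + 208 = 585/2
t_c = 8 > 0 so v_max = 26

d=585/2 v_max=26 a_max=8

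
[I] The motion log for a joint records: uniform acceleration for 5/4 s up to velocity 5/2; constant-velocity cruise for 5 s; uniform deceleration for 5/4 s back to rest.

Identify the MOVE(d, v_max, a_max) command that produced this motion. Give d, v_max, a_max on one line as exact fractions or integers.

d=125/8 v_max=5/2 a_max=2

a_max = (5/2)/(5/4) = 2
d_a = ½·5/2·5/4 = 25/16; d_c = 5/2·5 = 25/2
d = 2·25/16 + 25/2 = 125/8
t_c = 5 > 0 ⇒ limit active, v_max = 5/2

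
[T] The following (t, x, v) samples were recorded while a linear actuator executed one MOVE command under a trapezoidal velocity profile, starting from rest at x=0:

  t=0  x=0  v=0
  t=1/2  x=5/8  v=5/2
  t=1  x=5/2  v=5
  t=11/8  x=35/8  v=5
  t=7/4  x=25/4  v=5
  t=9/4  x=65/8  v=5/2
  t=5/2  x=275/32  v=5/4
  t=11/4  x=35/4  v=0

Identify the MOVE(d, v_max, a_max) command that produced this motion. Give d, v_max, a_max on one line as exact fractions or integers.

final state: t=11/4, x=35/4, v=0 → d = 35/4
a_max = (5/2−0)/(1/2−0) = 5
max v = 5 over t∈[1,7/4] → v_max = 5
check: 5·(1+3/4) = 35/4 ✓

d=35/4 v_max=5 a_max=5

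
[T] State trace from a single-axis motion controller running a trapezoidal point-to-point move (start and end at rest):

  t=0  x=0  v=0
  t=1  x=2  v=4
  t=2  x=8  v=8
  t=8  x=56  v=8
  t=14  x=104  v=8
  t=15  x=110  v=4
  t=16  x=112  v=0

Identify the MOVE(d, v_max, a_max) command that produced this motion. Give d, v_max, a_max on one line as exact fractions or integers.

final state: t=16, x=112, v=0 → d = 112
a_max = (4−0)/(1−0) = 4
max v = 8 over t∈[2,14] → v_max = 8
check: 8·(2+12) = 112 ✓

d=112 v_max=8 a_max=4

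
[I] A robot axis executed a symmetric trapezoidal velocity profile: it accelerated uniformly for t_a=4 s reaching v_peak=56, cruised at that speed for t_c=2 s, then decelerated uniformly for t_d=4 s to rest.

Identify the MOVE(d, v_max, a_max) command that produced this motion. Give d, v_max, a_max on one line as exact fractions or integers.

a_max = 56/4 = 14
d_a = ½·56·4 = 112; d_c = 56·2 = 112
d = 2·112 + 112 = 336
t_c = 2 > 0 → v_max = v_peak = 56

d=336 v_max=56 a_max=14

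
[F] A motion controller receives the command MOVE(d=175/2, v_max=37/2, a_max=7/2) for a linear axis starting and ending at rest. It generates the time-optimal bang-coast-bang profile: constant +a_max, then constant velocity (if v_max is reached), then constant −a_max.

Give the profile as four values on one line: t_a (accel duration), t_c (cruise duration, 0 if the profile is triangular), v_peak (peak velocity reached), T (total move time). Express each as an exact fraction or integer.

v_max²/a_max = (37/2)²/(7/2) = 1369/14
175/2 < 1369/14 → triangular
v_peak = √(175/2·7/2) = √(1225/4) = 35/2
t_a = (35/2)/(7/2) = 5; t_c = 0
T = 2·5 = 10

t_a=5 t_c=0 v_peak=35/2 T=10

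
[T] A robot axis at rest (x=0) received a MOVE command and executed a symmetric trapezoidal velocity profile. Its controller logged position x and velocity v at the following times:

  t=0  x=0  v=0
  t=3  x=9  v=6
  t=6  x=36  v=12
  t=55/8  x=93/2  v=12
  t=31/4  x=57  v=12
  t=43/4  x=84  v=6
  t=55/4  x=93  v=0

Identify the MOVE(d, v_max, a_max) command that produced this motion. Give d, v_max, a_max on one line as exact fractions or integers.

d=93 v_max=12 a_max=2

final state: t=55/4, x=93, v=0 → d = 93
a_max = (6−0)/(3−0) = 2
max v = 12 over t∈[6,31/4] → v_max = 12
check: 12·(6+7/4) = 93 ✓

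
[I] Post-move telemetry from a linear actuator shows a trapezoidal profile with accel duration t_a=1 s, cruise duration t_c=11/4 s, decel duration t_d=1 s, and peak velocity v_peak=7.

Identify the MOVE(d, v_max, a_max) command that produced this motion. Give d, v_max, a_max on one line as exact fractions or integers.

a_max = 7/1 = 7
d_a = ½·7·1 = 7/2; d_c = 7·11/4 = 77/4
d = 2·7/2 + 77/4 = 105/4
t_c = 11/4 > 0 → v_max = v_peak = 7

d=105/4 v_max=7 a_max=7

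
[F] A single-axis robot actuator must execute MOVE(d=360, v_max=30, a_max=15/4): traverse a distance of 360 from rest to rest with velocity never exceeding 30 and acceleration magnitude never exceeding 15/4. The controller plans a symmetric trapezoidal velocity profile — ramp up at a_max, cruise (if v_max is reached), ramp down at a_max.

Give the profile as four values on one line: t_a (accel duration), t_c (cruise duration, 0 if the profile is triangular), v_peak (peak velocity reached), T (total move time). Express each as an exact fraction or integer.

(v_max)²/a_max = 30²/(15/4) = 240
360 ≥ 240 so v_max reached
t_a = 30/(15/4) = 8; v_peak = 30
d_cruise = 360 − 240 = 120; t_c = 120/30 = 4
T = 2·8 + 4 = 20

t_a=8 t_c=4 v_peak=30 T=20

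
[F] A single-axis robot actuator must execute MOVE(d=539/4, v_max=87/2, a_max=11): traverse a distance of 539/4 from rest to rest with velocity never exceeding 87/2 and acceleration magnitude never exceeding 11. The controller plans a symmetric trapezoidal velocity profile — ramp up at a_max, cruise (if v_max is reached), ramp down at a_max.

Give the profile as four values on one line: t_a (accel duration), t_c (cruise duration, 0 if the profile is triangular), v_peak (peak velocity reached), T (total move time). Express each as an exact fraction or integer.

t_a=7/2 t_c=0 v_peak=77/2 T=7

(v_max)²/a_max = (87/2)²/11 = 7569/44
539/4 < 7569/44 → triangular
v_peak = √(539/4·11) = √(5929/4) = 77/2
t_a = (77/2)/11 = 7/2; t_c = 0
T = 2·7/2 = 7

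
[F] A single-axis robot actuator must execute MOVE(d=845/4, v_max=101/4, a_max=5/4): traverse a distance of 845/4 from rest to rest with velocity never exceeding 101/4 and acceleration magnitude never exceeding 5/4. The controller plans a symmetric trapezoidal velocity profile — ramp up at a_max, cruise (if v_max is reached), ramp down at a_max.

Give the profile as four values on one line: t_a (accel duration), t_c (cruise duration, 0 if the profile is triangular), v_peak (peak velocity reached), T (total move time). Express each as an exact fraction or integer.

t_a=13 t_c=0 v_peak=65/4 T=26

vₘ²/aₘ = (101/4)²/(5/4) = 10201/20
845/4 < 10201/20 so t_c = 0
v_peak = √(845/4·5/4) = √(4225/16) = 65/4
t_a = (65/4)/(5/4) = 13; t_c = 0
T = 2·13 = 26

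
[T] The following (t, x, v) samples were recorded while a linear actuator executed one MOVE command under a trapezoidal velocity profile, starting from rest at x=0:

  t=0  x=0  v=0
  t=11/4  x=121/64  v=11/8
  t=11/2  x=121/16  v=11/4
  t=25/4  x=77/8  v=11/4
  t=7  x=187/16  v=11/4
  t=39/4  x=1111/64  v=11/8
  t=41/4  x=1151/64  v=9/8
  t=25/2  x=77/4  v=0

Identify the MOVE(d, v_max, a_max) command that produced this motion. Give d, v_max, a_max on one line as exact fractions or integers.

final state: t=25/2, x=77/4, v=0 → d = 77/4
a_max = (11/8−0)/(11/4−0) = 1/2
max v = 11/4 over t∈[11/2,7] → v_max = 11/4
check: 11/4·(11/2+3/2) = 77/4 ✓

d=77/4 v_max=11/4 a_max=1/2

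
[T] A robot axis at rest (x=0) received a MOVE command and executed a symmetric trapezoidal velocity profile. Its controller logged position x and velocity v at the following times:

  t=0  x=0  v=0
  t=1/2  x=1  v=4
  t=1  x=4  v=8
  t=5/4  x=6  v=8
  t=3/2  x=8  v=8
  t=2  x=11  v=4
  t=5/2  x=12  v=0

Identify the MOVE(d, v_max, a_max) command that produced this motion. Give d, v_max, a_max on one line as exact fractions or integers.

final state: t=5/2, x=12, v=0 → d = 12
a_max = (4−0)/(1/2−0) = 8
max v = 8 over t∈[1,3/2] → v_max = 8
check: 8·(1+1/2) = 12 ✓

d=12 v_max=8 a_max=8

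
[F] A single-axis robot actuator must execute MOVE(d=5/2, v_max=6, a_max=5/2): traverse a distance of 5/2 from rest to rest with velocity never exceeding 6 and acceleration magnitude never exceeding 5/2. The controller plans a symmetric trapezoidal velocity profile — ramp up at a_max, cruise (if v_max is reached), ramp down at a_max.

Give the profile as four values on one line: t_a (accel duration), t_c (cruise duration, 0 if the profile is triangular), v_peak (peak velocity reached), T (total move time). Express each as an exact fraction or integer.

v_max²/a_max = 6²/(5/2) = 72/5
5/2 < 72/5 so t_c = 0
v_peak = √(5/2·5/2) = √(25/4) = 5/2
t_a = (5/2)/(5/2) = 1; t_c = 0
T = 2·1 = 2

t_a=1 t_c=0 v_peak=5/2 T=2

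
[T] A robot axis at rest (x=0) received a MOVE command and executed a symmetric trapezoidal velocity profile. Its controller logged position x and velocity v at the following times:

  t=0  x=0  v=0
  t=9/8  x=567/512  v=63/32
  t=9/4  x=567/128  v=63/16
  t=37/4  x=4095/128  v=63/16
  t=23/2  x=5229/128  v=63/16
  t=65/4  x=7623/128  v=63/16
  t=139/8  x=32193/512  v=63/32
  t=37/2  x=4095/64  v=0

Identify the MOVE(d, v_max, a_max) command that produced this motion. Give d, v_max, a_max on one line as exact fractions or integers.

final state: t=37/2, x=4095/64, v=0 → d = 4095/64
a_max = (63/32−0)/(9/8−0) = 7/4
max v = 63/16 over t∈[9/4,65/4] → v_max = 63/16
check: 63/16·(9/4+14) = 4095/64 ✓

d=4095/64 v_max=63/16 a_max=7/4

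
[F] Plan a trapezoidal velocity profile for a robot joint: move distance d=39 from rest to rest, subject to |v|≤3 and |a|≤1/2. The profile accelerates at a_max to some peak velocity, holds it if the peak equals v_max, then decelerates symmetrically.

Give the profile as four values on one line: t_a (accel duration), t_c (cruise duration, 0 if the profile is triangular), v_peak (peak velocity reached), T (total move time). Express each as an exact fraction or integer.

vₘ²/aₘ = 3²/(1/2) = 18
39 ≥ 18 so v_max reached
t_a = 3/(1/2) = 6; v_peak = 3
d_cruise = 39 − 18 = 21; t_c = 21/3 = 7
T = 2·6 + 7 = 19

t_a=6 t_c=7 v_peak=3 T=19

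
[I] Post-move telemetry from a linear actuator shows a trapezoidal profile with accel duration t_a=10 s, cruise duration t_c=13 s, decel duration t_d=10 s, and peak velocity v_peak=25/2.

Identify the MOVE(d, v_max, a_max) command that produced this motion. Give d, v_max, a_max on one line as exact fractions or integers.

d=575/2 v_max=25/2 a_max=5/4

a_max = (25/2)/10 = 5/4
d_a = ½·25/2·10 = 125/2; d_c = 25/2·13 = 325/2
d = 2·125/2 + 325/2 = 575/2
t_c = 13 > 0 → v_max = v_peak = 25/2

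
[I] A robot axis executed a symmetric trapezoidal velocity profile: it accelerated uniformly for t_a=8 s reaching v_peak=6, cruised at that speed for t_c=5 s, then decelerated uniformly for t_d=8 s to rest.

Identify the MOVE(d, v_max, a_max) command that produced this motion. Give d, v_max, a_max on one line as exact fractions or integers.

d=78 v_max=6 a_max=3/4

a_max = 6/8 = 3/4
d_a = ½·6·8 = 24; d_c = 6·5 = 30
d = 2·24 + 30 = 78
t_c = 5 > 0 so v_max = 6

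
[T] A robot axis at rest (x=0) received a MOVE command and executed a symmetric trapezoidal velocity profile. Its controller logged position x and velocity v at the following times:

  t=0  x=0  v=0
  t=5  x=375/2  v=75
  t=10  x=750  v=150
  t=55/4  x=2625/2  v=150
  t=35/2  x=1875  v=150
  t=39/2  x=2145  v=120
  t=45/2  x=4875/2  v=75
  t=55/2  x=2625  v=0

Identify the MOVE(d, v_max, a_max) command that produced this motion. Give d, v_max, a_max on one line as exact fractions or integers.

d=2625 v_max=150 a_max=15

final state: t=55/2, x=2625, v=0 → d = 2625
a_max = (75−0)/(5−0) = 15
max v = 150 over t∈[10,35/2] → v_max = 150
check: 150·(10+15/2) = 2625 ✓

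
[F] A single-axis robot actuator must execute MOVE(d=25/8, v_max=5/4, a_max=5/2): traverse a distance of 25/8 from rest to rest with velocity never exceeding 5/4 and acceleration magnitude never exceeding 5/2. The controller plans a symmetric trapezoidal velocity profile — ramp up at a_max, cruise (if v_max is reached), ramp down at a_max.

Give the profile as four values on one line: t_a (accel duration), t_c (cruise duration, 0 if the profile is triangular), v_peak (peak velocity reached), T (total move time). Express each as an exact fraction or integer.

t_a=1/2 t_c=2 v_peak=5/4 T=3

vₘ²/aₘ = (5/4)²/(5/2) = 5/8
25/8 ≥ 5/8 so v_max reached
t_a = (5/4)/(5/2) = 1/2; v_peak = 5/4
d_cruise = 25/8 − 5/8 = 5/2; t_c = (5/2)/(5/4) = 2
T = 2·1/2 + 2 = 3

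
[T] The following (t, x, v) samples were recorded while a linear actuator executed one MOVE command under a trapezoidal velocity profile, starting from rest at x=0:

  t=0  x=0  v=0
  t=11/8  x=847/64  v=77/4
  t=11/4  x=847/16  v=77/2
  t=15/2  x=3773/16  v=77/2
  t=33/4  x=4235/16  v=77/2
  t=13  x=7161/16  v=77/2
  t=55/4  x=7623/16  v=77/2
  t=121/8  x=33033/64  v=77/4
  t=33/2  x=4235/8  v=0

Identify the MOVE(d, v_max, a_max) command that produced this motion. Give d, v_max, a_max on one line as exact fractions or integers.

d=4235/8 v_max=77/2 a_max=14

final state: t=33/2, x=4235/8, v=0 → d = 4235/8
a_max = (77/4−0)/(11/8−0) = 14
max v = 77/2 over t∈[11/4,55/4] → v_max = 77/2
check: 77/2·(11/4+11) = 4235/8 ✓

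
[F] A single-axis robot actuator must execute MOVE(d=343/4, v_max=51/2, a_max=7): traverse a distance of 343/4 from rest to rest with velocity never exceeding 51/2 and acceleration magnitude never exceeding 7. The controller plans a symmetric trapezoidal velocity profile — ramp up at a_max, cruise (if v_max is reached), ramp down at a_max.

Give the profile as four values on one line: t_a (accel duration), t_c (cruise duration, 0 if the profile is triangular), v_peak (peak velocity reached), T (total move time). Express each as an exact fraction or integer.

t_a=7/2 t_c=0 v_peak=49/2 T=7

v_max²/a_max = (51/2)²/7 = 2601/28
343/4 < 2601/28 → triangular
v_peak = √(343/4·7) = √(2401/4) = 49/2
t_a = (49/2)/7 = 7/2; t_c = 0
T = 2·7/2 = 7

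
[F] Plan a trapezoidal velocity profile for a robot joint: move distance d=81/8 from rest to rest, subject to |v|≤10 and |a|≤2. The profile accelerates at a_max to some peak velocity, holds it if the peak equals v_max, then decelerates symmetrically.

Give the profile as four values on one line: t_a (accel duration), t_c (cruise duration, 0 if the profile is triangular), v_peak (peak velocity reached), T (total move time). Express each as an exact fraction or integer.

(v_max)²/a_max = 10²/2 = 50
81/8 < 50 → triangular
v_peak = √(81/8·2) = √(81/4) = 9/2
t_a = (9/2)/2 = 9/4; t_c = 0
T = 2·9/4 = 9/2

t_a=9/4 t_c=0 v_peak=9/2 T=9/2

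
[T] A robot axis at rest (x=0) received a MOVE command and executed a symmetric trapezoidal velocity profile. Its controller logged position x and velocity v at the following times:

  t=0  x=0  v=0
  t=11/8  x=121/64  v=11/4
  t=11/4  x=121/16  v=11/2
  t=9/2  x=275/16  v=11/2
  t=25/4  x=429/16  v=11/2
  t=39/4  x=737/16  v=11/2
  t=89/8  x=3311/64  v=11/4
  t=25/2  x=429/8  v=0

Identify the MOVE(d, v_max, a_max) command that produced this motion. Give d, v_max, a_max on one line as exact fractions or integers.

d=429/8 v_max=11/2 a_max=2

final state: t=25/2, x=429/8, v=0 → d = 429/8
a_max = (11/4−0)/(11/8−0) = 2
max v = 11/2 over t∈[11/4,39/4] → v_max = 11/2
check: 11/2·(11/4+7) = 429/8 ✓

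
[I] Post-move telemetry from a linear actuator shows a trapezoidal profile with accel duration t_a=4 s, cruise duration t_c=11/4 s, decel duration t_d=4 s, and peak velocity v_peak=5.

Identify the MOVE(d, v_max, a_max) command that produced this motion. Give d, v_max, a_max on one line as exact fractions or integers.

d=135/4 v_max=5 a_max=5/4

a_max = 5/4
d_a = ½·5·4 = 10; d_c = 5·11/4 = 55/4
d = 2·10 + 55/4 = 135/4
t_c = 11/4 > 0 ⇒ limit active, v_max = 5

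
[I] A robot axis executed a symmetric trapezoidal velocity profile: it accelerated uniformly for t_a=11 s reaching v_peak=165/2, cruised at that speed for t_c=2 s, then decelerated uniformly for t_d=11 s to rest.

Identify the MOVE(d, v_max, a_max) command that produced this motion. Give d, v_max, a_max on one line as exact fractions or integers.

d=2145/2 v_max=165/2 a_max=15/2

a_max = (165/2)/11 = 15/2
d_a = ½·165/2·11 = 1815/4; d_c = 165/2·2 = 165
d = 2·1815/4 + 165 = 2145/2
t_c = 2 > 0 so v_max = 165/2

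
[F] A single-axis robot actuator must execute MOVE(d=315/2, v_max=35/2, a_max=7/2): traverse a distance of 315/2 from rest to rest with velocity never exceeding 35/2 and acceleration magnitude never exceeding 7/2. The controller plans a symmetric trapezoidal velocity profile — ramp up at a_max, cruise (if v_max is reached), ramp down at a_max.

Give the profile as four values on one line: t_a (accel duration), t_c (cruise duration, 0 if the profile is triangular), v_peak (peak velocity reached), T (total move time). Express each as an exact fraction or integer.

v_max²/a_max = (35/2)²/(7/2) = 175/2
315/2 ≥ 175/2 ⇒ cruise phase
t_a = (35/2)/(7/2) = 5; v_peak = 35/2
d_cruise = 315/2 − 175/2 = 70; t_c = 70/(35/2) = 4
T = 2·5 + 4 = 14

t_a=5 t_c=4 v_peak=35/2 T=14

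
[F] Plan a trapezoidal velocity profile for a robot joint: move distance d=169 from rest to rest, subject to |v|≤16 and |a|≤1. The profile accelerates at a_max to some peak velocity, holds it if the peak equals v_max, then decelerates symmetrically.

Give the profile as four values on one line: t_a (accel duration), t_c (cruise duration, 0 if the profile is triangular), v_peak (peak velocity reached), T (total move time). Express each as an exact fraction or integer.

v_max²/a_max = 16²/1 = 256
169 < 256 so t_c = 0
v_peak = √(169·1) = √169 = 13
t_a = 13/1 = 13; t_c = 0
T = 2·13 = 26

t_a=13 t_c=0 v_peak=13 T=26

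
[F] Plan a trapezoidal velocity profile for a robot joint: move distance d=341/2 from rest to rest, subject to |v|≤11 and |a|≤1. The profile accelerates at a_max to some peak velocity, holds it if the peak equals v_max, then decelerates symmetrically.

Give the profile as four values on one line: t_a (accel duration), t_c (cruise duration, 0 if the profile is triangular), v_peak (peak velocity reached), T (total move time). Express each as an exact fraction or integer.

v_max²/a_max = 11²/1 = 121
341/2 ≥ 121 ⇒ cruise phase
t_a = 11/1 = 11; v_peak = 11
d_cruise = 341/2 − 121 = 99/2; t_c = (99/2)/11 = 9/2
T = 2·11 + 9/2 = 53/2

t_a=11 t_c=9/2 v_peak=11 T=53/2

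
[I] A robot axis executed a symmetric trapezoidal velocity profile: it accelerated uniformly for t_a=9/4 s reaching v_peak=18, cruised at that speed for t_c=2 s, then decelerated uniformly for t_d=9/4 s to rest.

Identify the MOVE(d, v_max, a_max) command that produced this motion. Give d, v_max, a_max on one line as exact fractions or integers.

d=153/2 v_max=18 a_max=8

a_max = 18/(9/4) = 8
d_a = ½·18·9/4 = 81/4; d_c = 18·2 = 36
d = 2·81/4 + 36 = 153/2
t_c = 2 > 0 so v_max = 18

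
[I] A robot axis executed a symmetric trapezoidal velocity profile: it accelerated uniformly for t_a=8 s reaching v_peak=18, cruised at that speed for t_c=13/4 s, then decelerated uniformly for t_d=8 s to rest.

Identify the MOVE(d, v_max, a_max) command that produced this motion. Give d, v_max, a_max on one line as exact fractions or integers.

d=405/2 v_max=18 a_max=9/4

a_max = 18/8 = 9/4
d_a = ½·18·8 = 72; d_c = 18·13/4 = 117/2
d = 2·72 + 117/2 = 405/2
t_c = 13/4 > 0 ⇒ limit active, v_max = 18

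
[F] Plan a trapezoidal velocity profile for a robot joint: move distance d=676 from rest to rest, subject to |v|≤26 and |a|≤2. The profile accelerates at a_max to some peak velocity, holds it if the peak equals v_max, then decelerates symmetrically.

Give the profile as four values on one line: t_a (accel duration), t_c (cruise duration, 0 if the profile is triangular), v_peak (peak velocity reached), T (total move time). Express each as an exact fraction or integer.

t_a=13 t_c=13 v_peak=26 T=39

v_max²/a_max = 26²/2 = 338
676 ≥ 338 → trapezoidal
t_a = 26/2 = 13; v_peak = 26
d_cruise = 676 − 338 = 338; t_c = 338/26 = 13
T = 2·13 + 13 = 39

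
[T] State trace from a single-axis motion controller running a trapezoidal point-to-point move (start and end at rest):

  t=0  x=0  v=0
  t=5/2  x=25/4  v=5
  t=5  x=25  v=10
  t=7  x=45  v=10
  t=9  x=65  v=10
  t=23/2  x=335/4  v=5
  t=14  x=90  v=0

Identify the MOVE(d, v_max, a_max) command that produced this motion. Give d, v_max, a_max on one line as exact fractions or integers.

d=90 v_max=10 a_max=2

final state: t=14, x=90, v=0 → d = 90
a_max = (5−0)/(5/2−0) = 2
max v = 10 over t∈[5,9] → v_max = 10
check: 10·(5+4) = 90 ✓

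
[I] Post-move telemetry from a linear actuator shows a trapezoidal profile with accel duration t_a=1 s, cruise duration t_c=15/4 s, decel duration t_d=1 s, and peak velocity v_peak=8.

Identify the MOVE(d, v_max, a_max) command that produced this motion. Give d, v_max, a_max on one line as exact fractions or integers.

d=38 v_max=8 a_max=8

a_max = 8/1 = 8
d_a = ½·8·1 = 4; d_c = 8·15/4 = 30
d = 2·4 + 30 = 38
t_c = 15/4 > 0 so v_max = 8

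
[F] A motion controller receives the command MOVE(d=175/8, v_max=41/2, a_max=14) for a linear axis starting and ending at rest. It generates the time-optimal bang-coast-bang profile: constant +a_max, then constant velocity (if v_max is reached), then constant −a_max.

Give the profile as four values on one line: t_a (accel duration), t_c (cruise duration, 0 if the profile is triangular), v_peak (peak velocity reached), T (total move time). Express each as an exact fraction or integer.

t_a=5/4 t_c=0 v_peak=35/2 T=5/2

v_max²/a_max = (41/2)²/14 = 1681/56
175/8 < 1681/56 ⇒ no cruise
v_peak = √(175/8·14) = √(1225/4) = 35/2
t_a = (35/2)/14 = 5/4; t_c = 0
T = 2·5/4 = 5/2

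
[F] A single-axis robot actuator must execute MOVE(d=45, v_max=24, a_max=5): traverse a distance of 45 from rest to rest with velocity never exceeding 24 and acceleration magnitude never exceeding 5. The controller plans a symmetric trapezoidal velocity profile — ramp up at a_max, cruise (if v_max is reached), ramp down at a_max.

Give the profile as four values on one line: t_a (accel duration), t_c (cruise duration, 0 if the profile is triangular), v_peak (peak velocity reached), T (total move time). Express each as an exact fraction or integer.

t_a=3 t_c=0 v_peak=15 T=6

(v_max)²/a_max = 24²/5 = 576/5
45 < 576/5 ⇒ no cruise
v_peak = √(45·5) = √225 = 15
t_a = 15/5 = 3; t_c = 0
T = 2·3 = 6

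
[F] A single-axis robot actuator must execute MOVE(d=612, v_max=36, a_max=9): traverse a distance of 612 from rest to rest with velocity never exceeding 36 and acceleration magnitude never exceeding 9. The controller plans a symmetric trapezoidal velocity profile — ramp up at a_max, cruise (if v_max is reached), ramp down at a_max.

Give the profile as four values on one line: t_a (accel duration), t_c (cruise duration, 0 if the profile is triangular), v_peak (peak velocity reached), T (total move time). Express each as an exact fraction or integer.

vₘ²/aₘ = 36²/9 = 144
612 ≥ 144 → trapezoidal
t_a = 36/9 = 4; v_peak = 36
d_cruise = 612 − 144 = 468; t_c = 468/36 = 13
T = 2·4 + 13 = 21

t_a=4 t_c=13 v_peak=36 T=21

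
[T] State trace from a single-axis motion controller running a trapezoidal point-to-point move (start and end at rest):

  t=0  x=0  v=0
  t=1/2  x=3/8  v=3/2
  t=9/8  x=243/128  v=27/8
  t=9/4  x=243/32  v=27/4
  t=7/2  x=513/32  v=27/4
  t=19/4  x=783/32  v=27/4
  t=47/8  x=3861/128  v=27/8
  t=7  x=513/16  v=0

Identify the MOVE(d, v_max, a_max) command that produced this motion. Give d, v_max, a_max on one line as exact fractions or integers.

d=513/16 v_max=27/4 a_max=3

final state: t=7, x=513/16, v=0 → d = 513/16
a_max = (3/2−0)/(1/2−0) = 3
max v = 27/4 over t∈[9/4,19/4] → v_max = 27/4
check: 27/4·(9/4+5/2) = 513/16 ✓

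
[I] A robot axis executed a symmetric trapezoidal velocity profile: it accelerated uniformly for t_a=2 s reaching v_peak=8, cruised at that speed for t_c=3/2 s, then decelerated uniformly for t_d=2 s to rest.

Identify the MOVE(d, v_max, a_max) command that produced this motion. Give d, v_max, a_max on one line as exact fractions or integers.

d=28 v_max=8 a_max=4

a_max = 8/2 = 4
d_a = ½·8·2 = 8; d_c = 8·3/2 = 12
d = 2·8 + 12 = 28
t_c = 3/2 > 0 so v_max = 8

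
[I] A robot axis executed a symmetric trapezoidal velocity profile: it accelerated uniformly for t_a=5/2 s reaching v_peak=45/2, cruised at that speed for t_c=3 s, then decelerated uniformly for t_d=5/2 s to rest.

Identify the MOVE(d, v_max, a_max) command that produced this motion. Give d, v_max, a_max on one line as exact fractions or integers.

a_max = (45/2)/(5/2) = 9
d_a = ½·45/2·5/2 = 225/8; d_c = 45/2·3 = 135/2
d = 2·225/8 + 135/2 = 495/4
t_c = 3 > 0 → v_max = v_peak = 45/2

d=495/4 v_max=45/2 a_max=9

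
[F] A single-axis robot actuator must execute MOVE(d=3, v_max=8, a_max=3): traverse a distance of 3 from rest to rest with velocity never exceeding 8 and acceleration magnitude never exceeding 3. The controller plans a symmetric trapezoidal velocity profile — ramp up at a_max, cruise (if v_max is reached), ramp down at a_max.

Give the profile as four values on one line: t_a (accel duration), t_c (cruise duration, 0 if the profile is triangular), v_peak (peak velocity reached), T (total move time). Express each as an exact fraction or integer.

(v_max)²/a_max = 8²/3 = 64/3
3 < 64/3 ⇒ no cruise
v_peak = √(3·3) = √9 = 3
t_a = 3/3 = 1; t_c = 0
T = 2·1 = 2

t_a=1 t_c=0 v_peak=3 T=2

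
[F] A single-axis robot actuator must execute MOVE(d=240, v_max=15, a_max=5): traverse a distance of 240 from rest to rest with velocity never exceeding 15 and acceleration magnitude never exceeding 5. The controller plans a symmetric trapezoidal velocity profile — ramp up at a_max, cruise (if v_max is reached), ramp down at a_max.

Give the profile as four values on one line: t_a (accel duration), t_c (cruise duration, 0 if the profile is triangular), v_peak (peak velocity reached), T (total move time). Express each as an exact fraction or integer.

t_a=3 t_c=13 v_peak=15 T=19

vₘ²/aₘ = 15²/5 = 45
240 ≥ 45 ⇒ cruise phase
t_a = 15/5 = 3; v_peak = 15
d_cruise = 240 − 45 = 195; t_c = 195/15 = 13
T = 2·3 + 13 = 19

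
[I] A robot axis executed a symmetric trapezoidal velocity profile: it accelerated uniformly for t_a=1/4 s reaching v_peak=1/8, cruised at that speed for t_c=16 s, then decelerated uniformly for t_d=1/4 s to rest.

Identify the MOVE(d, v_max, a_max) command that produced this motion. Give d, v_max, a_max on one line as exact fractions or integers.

d=65/32 v_max=1/8 a_max=1/2

a_max = (1/8)/(1/4) = 1/2
d_a = ½·1/8·1/4 = 1/64; d_c = 1/8·16 = 2
d = 2·1/64 + 2 = 65/32
t_c = 16 > 0 → v_max = v_peak = 1/8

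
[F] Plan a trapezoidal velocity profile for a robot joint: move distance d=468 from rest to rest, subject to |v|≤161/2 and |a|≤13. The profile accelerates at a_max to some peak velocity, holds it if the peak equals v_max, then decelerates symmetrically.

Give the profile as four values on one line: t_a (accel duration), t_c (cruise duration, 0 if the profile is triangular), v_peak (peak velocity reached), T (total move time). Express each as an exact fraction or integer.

(v_max)²/a_max = (161/2)²/13 = 25921/52
468 < 25921/52 → triangular
v_peak = √(468·13) = √6084 = 78
t_a = 78/13 = 6; t_c = 0
T = 2·6 = 12

t_a=6 t_c=0 v_peak=78 T=12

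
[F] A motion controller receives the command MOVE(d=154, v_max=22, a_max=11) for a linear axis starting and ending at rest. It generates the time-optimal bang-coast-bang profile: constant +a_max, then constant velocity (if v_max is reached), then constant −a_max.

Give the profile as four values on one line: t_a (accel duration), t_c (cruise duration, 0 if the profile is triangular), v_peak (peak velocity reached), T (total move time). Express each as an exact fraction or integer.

(v_max)²/a_max = 22²/11 = 44
154 ≥ 44 → trapezoidal
t_a = 22/11 = 2; v_peak = 22
d_cruise = 154 − 44 = 110; t_c = 110/22 = 5
T = 2·2 + 5 = 9

t_a=2 t_c=5 v_peak=22 T=9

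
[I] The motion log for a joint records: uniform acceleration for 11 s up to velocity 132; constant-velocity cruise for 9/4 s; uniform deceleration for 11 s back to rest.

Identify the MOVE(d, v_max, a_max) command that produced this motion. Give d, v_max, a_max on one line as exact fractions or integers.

d=1749 v_max=132 a_max=12

a_max = 132/11 = 12
d_a = ½·132·11 = 726; d_c = 132·9/4 = 297
d = 2·726 + 297 = 1749
t_c = 9/4 > 0 so v_max = 132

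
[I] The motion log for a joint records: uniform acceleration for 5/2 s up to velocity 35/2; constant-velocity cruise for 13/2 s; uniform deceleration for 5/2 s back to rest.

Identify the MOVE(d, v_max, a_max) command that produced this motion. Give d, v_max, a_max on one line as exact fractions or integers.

d=315/2 v_max=35/2 a_max=7

a_max = (35/2)/(5/2) = 7
d_a = ½·35/2·5/2 = 175/8; d_c = 35/2·13/2 = 455/4
d = 2·175/8 + 455/4 = 315/2
t_c = 13/2 > 0 → v_max = v_peak = 35/2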